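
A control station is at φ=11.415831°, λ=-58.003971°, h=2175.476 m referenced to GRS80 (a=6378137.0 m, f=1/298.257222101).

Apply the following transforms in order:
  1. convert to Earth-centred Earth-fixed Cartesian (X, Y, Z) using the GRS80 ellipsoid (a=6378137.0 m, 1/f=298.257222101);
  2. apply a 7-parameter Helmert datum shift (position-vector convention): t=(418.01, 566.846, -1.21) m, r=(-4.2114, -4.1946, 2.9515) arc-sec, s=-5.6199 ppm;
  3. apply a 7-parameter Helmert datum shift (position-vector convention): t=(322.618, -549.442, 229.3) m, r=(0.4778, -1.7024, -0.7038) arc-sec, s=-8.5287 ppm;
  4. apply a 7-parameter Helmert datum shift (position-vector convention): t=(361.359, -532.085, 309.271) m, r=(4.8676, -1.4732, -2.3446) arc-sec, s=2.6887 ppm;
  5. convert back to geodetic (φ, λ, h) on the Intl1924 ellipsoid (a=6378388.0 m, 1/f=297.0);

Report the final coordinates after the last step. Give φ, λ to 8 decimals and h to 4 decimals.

φ=11.41990834°, λ=-57.99831781°, h=2961.6866 m

start: φ=11.415831°, λ=-58.003971°, h=2175.476 m
→ ECEF (a=6378137.000, f=1/298.257222101): X=3314228.4336, Y=-5304692.2655, Z=1254557.0557
→ Helmert 7p (PV): X=3314678.2113, Y=-5304022.5691, Z=1254724.5006
→ Helmert 7p (PV): X=3314944.1058, Y=-5304540.9911, Z=1254958.1705
→ Helmert 7p (PV): X=3315245.1179, Y=-5305154.6349, Z=1255169.3109
→ geod (Bowring, a=6378388.000): φ=11.41990834°, λ=-57.99831781°, h=2961.6866 m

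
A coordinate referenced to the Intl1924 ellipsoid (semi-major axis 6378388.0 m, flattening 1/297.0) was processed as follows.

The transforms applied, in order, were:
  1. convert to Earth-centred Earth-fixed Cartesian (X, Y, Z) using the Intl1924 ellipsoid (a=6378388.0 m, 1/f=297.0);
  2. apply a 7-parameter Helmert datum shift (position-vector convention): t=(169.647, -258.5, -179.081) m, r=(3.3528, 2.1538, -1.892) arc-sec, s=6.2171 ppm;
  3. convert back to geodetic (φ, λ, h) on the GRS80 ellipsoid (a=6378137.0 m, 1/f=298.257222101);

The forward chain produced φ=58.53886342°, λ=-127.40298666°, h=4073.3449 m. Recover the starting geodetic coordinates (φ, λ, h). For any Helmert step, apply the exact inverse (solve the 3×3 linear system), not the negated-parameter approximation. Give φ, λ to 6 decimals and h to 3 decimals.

φ=58.541592°, λ=-127.409158°, h=3948.680 m

start: φ=58.538863°, λ=-127.402987°, h=4073.345 m
→ ECEF (a=6378137.000, f=1/298.257222101): X=-2028251.7285, Y=-2652556.5594, Z=5420778.1358
→ Helmert⁻¹: X=-2028441.0419, Y=-2652212.0596, Z=5420945.4448
→ geod (Bowring, a=6378388.000): φ=58.54159200°, λ=-127.40915800°, h=3948.6800 m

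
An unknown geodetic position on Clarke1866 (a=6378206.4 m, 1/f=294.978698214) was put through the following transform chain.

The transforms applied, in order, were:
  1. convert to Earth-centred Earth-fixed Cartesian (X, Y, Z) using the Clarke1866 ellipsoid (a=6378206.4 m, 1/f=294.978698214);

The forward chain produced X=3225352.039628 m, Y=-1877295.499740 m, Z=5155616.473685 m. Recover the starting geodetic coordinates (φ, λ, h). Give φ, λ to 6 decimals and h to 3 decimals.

φ=54.285612°, λ=-30.201271°, h=558.295 m

start: X=3225352.0396, Y=-1877295.4997, Z=5155616.4737 m
→ geod (Bowring, a=6378206.400): φ=54.28561200°, λ=-30.20127100°, h=558.2950 m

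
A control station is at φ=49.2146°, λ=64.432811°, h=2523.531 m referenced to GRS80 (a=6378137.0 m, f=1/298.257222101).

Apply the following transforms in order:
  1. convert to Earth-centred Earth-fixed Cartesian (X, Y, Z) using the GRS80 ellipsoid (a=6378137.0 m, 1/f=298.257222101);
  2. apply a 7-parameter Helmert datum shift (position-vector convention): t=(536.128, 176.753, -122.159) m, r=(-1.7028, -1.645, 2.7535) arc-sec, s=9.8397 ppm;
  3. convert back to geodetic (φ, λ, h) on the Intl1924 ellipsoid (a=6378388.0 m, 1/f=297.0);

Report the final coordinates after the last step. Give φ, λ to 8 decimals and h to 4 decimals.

φ=49.21180470°, λ=64.42869706°, h=2550.2313 m

start: φ=49.214600°, λ=64.432811°, h=2523.531 m
→ ECEF (a=6378137.000, f=1/298.257222101): X=1802251.3175, Y=3767123.3440, Z=4808093.2409
→ Helmert 7p (PV): X=1802716.5441, Y=3767400.9167, Z=4808001.6661
→ geod (Bowring, a=6378388.000): φ=49.21180470°, λ=64.42869706°, h=2550.2313 m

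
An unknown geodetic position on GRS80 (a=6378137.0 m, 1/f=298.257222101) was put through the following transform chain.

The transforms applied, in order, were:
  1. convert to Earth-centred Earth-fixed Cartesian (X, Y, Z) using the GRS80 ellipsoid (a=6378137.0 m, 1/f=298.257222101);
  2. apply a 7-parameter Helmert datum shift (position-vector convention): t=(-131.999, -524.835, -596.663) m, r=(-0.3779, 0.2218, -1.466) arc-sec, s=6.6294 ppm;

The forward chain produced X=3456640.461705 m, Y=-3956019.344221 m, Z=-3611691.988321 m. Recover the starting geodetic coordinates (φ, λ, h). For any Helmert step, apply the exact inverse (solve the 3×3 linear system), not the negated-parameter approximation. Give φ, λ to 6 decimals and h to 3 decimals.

φ=-34.685223°, λ=-48.848763°, h=3282.901 m

start: X=3456640.4617, Y=-3956019.3442, Z=-3611691.9883 m
→ Helmert⁻¹: X=3456781.5403, Y=-3955437.1023, Z=-3611074.9157
→ geod (Bowring, a=6378137.000): φ=-34.68522300°, λ=-48.84876300°, h=3282.9010 m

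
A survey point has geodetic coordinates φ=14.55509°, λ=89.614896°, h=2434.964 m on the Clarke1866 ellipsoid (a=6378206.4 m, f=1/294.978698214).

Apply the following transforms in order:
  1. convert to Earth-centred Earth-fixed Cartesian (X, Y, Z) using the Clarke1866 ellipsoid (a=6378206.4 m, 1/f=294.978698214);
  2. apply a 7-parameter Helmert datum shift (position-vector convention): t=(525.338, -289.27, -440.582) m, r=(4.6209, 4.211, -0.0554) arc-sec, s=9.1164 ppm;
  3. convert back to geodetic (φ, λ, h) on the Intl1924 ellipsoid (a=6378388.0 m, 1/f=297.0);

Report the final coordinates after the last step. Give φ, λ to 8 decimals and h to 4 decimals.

start: φ=14.555090°, λ=89.614896°, h=2434.964 m
→ ECEF (a=6378206.400, f=1/294.978698214): X=41518.5961, Y=6177044.3896, Z=1593014.6967
→ Helmert 7p (PV): X=42078.4941, Y=6176775.7326, Z=1592726.1737
→ geod (Bowring, a=6378388.000): φ=14.55252599°, λ=89.60968587°, h=1915.2736 m

φ=14.55252599°, λ=89.60968587°, h=1915.2736 m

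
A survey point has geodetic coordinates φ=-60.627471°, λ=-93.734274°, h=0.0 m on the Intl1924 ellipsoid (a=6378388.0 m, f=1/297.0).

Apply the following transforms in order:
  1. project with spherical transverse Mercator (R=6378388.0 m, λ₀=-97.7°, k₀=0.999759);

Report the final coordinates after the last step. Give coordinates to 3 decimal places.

E=216397.767 m, N=-6754188.346 m

start: φ=-60.627471°, λ=-93.734274°, h=0.000 m
→ tm (R=6378388.0, λ₀=-97.7°): E=216397.7675, N=-6754188.3460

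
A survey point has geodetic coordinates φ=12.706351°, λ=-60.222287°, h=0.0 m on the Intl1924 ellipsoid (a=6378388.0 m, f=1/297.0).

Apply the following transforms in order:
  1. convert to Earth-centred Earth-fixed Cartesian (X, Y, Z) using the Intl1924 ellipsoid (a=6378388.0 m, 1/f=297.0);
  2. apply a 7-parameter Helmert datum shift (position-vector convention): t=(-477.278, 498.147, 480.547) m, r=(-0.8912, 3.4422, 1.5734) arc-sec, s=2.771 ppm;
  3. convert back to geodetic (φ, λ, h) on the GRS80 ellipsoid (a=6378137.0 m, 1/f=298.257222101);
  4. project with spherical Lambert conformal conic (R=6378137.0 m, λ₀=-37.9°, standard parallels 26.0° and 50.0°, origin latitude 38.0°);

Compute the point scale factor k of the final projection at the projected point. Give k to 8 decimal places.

start: φ=12.706351°, λ=-60.222287°, h=0.000 m
→ ECEF (a=6378388.000, f=1/297.0): X=3090664.7607, Y=-5401475.7823, Z=1393749.1774
→ Helmert 7p (PV): X=3090260.5091, Y=-5400963.0050, Z=1394205.3465
→ geod (Bowring, a=6378137.000): φ=12.71130441°, λ=-60.22317288°, h=-283.0646 m
→ into lcc (λ₀=-37.9°): φ=12.71130441°, λ−λ₀=-22.32317288°
scale k = 1.07360286

1.07360286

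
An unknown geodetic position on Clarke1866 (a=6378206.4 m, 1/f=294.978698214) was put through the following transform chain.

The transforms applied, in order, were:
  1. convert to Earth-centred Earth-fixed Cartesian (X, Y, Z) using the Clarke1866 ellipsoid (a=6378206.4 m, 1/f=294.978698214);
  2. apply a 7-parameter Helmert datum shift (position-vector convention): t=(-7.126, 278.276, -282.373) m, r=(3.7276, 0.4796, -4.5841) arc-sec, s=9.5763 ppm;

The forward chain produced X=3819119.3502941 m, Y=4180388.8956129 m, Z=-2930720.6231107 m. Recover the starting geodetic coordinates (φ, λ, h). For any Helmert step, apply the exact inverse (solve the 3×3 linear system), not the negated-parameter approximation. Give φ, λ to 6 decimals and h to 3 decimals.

start: X=3819119.3503, Y=4180388.8956, Z=-2930720.6231 m
→ Helmert⁻¹: X=3819003.8174, Y=4180102.5055, Z=-2930476.8503
→ geod (Bowring, a=6378206.400): φ=-27.52388200°, λ=47.58471300°, h=1781.7290 m

φ=-27.523882°, λ=47.584713°, h=1781.729 m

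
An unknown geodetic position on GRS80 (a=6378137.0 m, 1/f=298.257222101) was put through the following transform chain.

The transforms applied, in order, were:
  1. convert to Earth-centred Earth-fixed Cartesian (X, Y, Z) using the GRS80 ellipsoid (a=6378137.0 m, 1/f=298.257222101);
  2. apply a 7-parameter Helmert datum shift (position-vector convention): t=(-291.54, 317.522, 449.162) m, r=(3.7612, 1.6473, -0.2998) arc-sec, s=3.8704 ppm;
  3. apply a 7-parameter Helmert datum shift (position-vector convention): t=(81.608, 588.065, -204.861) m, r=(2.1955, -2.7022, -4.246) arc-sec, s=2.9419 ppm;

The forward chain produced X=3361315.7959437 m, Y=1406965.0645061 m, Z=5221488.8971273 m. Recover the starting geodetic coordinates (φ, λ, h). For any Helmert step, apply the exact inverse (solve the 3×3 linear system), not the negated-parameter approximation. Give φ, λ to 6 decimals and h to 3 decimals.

start: X=3361315.7959, Y=1406965.0645, Z=5221488.8971 m
→ Helmert⁻¹: X=3361263.7531, Y=1406497.6337, Z=5221619.3909
→ Helmert⁻¹: X=3361498.5407, Y=1406274.7618, Z=5221151.2239
→ geod (Bowring, a=6378137.000): φ=55.26942900°, λ=22.70187800°, h=3189.6970 m

φ=55.269429°, λ=22.701878°, h=3189.697 m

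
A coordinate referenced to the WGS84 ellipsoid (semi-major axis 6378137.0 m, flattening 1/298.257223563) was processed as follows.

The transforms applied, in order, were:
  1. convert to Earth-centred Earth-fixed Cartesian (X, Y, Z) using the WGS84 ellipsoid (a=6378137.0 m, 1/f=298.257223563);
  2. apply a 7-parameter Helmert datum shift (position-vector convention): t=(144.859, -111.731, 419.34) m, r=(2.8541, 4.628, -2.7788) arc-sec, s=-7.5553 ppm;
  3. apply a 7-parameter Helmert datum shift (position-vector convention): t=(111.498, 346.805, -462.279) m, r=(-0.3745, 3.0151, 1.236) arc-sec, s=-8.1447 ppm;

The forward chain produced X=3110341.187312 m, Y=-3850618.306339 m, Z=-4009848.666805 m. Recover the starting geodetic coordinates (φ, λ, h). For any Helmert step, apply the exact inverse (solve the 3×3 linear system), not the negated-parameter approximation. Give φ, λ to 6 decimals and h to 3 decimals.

φ=-39.196537°, λ=-51.073020°, h=723.331 m

start: X=3110341.1873, Y=-3850618.3063, Z=-4009848.6668 m
→ Helmert⁻¹: X=3110290.5526, Y=-3851007.8348, Z=-4009380.5703
→ Helmert⁻¹: X=3110311.0382, Y=-3850938.7792, Z=-4009707.1334
→ geod (Bowring, a=6378137.000): φ=-39.19653700°, λ=-51.07302000°, h=723.3310 m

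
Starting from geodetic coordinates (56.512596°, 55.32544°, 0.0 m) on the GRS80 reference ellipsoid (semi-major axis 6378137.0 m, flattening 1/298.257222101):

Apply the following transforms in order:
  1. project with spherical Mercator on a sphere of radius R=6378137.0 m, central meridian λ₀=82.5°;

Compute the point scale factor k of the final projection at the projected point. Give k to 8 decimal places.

1.81240306

start: φ=56.512596°, λ=55.325440°, h=0.000 m
→ into merc (λ₀=82.5°): φ=56.51259600°, λ−λ₀=-27.17456000°
scale k = 1.81240306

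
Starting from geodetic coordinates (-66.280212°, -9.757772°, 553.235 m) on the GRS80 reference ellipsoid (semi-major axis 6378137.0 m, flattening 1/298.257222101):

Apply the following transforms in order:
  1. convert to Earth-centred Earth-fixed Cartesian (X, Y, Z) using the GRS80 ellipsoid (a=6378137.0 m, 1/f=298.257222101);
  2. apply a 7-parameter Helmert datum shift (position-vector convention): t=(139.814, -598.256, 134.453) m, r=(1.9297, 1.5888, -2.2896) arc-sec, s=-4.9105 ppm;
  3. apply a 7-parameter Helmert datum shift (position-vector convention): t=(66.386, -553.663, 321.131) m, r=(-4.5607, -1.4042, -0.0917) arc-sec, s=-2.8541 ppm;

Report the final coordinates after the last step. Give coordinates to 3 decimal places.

start: φ=-66.280212°, λ=-9.757772°, h=553.235 m
→ ECEF (a=6378137.000, f=1/298.257222101): X=2535920.5358, Y=-436104.9989, Z=-5817093.2181
→ Helmert 7p (PV): X=2535998.2491, Y=-436674.8415, Z=-5816953.8136
→ Helmert 7p (PV): X=2536096.8032, Y=-437357.0033, Z=-5816589.1608

X=2536096.803 m, Y=-437357.003 m, Z=-5816589.161 m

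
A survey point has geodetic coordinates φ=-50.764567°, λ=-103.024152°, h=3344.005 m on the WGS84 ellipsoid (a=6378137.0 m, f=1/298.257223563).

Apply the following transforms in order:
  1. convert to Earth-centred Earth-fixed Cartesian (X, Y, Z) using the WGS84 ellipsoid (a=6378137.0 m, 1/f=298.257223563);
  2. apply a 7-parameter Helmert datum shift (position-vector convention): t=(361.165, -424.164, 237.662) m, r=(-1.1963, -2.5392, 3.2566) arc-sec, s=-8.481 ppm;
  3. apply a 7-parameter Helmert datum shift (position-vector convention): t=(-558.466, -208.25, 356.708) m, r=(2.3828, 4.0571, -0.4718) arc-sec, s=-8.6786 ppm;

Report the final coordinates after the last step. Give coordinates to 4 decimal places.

X=-911632.6653 m, Y=-3940971.6097 m, Z=-4918947.6260 m

start: φ=-50.764567°, λ=-103.024152°, h=3344.005 m
→ ECEF (a=6378137.000, f=1/298.257223563): X=-911468.0017, Y=-3940422.8042, Z=-4919610.4384
→ Helmert 7p (PV): X=-910976.3321, Y=-3940856.4727, Z=-4919319.4201
→ Helmert 7p (PV): X=-911632.6653, Y=-3940971.6097, Z=-4918947.6260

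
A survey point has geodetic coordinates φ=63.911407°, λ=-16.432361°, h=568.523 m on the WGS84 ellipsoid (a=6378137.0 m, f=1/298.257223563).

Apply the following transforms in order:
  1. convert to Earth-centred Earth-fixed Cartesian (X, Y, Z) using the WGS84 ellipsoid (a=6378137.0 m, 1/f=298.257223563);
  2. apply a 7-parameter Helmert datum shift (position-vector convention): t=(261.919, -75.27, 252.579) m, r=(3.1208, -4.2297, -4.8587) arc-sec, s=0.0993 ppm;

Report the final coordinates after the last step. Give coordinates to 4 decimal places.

X=2697945.1542 m, Y=-795892.4651 m, Z=5706185.7267 m

start: φ=63.911407°, λ=-16.432361°, h=568.523 m
→ ECEF (a=6378137.000, f=1/298.257223563): X=2697818.7157, Y=-795667.2368, Z=5705889.2976
→ Helmert 7p (PV): X=2697945.1542, Y=-795892.4651, Z=5706185.7267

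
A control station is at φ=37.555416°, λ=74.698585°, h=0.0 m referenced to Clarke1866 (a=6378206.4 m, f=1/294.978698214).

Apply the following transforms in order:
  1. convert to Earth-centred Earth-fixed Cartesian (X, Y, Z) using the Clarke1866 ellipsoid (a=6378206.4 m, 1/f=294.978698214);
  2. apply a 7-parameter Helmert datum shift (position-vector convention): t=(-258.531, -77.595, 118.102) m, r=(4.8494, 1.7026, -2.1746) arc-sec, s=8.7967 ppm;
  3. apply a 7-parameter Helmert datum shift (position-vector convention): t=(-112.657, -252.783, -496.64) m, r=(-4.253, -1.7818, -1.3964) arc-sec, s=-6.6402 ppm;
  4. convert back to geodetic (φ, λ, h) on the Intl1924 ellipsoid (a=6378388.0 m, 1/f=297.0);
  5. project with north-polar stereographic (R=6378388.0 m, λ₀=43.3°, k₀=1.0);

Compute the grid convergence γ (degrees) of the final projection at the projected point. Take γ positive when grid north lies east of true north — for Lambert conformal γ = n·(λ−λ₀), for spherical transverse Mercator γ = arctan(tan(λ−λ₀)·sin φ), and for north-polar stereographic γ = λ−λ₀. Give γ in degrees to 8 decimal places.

start: φ=37.555416°, λ=74.698585°, h=0.000 m
→ ECEF (a=6378206.400, f=1/294.978698214): X=1336052.6794, Y=4883312.2253, Z=3866248.2167
→ Helmert 7p (PV): X=1335889.2993, Y=4883172.6031, Z=3866504.1109
→ Helmert 7p (PV): X=1335767.4301, Y=4882958.0744, Z=3865892.6503
→ geod (Bowring, a=6378388.000): φ=37.55389057°, λ=74.70064123°, h=-783.1344 m
→ into stereo (λ₀=43.3°): φ=37.55389057°, λ−λ₀=31.40064123°
convergence γ = 31.40064123°

31.40064123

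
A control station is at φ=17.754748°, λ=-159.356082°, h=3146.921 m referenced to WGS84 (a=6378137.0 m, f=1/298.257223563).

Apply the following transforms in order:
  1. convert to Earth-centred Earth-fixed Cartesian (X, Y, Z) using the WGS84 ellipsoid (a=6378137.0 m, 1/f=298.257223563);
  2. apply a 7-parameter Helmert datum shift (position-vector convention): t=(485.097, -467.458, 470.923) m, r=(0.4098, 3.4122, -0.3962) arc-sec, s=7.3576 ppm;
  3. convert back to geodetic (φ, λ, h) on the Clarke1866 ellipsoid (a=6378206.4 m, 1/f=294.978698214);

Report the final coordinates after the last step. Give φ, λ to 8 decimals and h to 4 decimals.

φ=17.76169013°, λ=-159.35031693°, h=3015.0069 m

start: φ=17.754748°, λ=-159.356082°, h=3146.921 m
→ ECEF (a=6378137.000, f=1/298.257223563): X=-5688887.8201, Y=-2143290.4752, Z=1933510.5218
→ Helmert 7p (PV): X=-5688416.7106, Y=-2143766.6167, Z=1934085.5235
→ geod (Bowring, a=6378206.400): φ=17.76169013°, λ=-159.35031693°, h=3015.0069 m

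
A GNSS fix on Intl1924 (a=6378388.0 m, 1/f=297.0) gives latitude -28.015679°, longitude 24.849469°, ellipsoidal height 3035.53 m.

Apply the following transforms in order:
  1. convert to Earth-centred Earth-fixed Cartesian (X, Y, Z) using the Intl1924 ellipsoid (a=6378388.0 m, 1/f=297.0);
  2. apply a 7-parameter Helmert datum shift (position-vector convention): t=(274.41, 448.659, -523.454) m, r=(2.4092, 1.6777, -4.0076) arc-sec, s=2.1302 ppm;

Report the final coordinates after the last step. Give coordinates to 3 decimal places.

X=5116152.325 m, Y=2369603.658 m, Z=-2980050.573 m

start: φ=-28.015679°, λ=24.849469°, h=3035.530 m
→ ECEF (a=6378388.000, f=1/297.0): X=5115845.2197, Y=2369214.5491, Z=-2979506.8342
→ Helmert 7p (PV): X=5116152.3254, Y=2369603.6581, Z=-2980050.5733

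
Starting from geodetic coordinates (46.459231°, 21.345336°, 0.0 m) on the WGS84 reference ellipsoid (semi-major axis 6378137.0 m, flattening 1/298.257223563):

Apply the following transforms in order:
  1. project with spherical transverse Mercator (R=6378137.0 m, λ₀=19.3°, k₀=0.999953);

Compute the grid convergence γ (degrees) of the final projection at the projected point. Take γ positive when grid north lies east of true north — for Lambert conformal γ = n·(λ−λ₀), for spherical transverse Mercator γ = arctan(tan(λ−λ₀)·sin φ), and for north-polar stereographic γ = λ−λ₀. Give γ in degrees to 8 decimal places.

1.48293103

start: φ=46.459231°, λ=21.345336°, h=0.000 m
→ into tm (λ₀=19.3°): φ=46.45923100°, λ−λ₀=2.04533600°
convergence γ = 1.48293103°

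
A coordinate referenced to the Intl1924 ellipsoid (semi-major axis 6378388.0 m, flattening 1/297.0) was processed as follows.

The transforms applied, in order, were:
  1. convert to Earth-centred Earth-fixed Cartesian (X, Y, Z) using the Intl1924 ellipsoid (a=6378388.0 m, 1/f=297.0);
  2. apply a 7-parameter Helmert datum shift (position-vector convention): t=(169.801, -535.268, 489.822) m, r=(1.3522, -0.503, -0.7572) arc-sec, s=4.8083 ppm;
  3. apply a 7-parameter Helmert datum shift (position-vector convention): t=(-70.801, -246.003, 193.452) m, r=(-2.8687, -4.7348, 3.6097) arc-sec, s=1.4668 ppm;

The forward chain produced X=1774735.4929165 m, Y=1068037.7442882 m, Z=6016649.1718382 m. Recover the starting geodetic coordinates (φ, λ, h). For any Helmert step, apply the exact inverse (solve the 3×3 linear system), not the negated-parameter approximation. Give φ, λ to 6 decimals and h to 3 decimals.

start: X=1774735.4929, Y=1068037.7443, Z=6016649.1718 m
→ Helmert⁻¹: X=1774960.4906, Y=1068167.4425, Z=6016421.0067
→ Helmert⁻¹: X=1774792.9030, Y=1068743.5252, Z=6015890.9241
→ geod (Bowring, a=6378388.000): φ=71.11603600°, λ=31.05548000°, h=3450.2560 m

φ=71.116036°, λ=31.055480°, h=3450.256 m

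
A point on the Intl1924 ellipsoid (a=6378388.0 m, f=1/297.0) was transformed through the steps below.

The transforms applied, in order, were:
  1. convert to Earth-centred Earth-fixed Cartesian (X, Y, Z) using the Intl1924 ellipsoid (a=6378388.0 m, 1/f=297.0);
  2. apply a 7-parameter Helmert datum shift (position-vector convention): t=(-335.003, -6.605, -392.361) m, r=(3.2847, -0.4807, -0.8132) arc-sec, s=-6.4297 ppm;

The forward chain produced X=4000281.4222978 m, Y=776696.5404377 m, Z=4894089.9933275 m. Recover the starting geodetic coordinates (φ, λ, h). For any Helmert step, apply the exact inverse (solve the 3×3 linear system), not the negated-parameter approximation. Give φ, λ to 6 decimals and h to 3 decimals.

φ=50.407582°, λ=10.988327°, h=3361.873 m

start: X=4000281.4223, Y=776696.5404, Z=4894089.9933 m
→ Helmert⁻¹: X=4000650.4923, Y=776801.8552, Z=4894492.1308
→ geod (Bowring, a=6378388.000): φ=50.40758200°, λ=10.98832700°, h=3361.8730 m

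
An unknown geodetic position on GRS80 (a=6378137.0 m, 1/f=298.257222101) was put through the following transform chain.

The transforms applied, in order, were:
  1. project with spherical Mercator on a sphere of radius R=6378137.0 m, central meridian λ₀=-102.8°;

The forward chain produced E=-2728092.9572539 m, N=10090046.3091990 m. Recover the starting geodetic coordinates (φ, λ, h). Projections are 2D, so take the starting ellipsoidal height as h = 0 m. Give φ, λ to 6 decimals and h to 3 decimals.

φ=66.767190°, λ=-127.306876°, h=0.000 m

start: E=-2728092.9573, N=10090046.3092 m
→ merc⁻¹: φ=66.76719000°, λ=-127.30687600°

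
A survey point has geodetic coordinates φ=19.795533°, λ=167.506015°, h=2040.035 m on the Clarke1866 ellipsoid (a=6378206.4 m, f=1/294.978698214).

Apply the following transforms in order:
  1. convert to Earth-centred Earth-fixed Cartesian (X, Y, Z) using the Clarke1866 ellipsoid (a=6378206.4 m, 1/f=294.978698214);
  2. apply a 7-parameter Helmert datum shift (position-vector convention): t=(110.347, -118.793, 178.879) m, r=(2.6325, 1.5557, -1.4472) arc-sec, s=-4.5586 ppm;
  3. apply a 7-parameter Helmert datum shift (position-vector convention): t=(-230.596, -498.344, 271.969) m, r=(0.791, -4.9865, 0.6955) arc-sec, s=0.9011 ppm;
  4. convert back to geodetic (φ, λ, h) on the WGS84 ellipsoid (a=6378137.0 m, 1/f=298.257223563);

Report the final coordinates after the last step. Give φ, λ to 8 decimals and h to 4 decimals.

start: φ=19.795533°, λ=167.506015°, h=2040.035 m
→ ECEF (a=6378206.400, f=1/294.978698214): X=-5863331.3815, Y=1299223.4930, Z=2146975.8547
→ Helmert 7p (PV): X=-5863168.9973, Y=1299112.5145, Z=2147205.7506
→ Helmert 7p (PV): X=-5863461.1663, Y=1298587.3369, Z=2147342.8927
→ geod (Bowring, a=6378137.000): φ=19.79731919°, λ=167.51220838°, h=2196.3002 m

φ=19.79731919°, λ=167.51220838°, h=2196.3002 m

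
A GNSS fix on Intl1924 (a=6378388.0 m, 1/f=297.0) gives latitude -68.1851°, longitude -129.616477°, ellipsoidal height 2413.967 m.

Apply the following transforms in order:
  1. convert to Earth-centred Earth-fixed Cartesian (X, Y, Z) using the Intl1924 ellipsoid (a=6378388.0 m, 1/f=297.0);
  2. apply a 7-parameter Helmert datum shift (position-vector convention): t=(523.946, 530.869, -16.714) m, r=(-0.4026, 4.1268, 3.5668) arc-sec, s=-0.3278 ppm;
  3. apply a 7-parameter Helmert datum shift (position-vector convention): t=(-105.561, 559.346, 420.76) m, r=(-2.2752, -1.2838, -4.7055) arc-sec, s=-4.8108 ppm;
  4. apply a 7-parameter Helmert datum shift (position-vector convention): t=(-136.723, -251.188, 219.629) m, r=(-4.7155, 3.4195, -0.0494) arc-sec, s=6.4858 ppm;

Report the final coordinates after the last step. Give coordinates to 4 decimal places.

start: φ=-68.185100°, λ=-129.616477°, h=2413.967 m
→ ECEF (a=6378388.000, f=1/297.0): X=-1516360.7998, Y=-1831892.4573, Z=-5901173.5774
→ Helmert 7p (PV): X=-1515922.7455, Y=-1831398.7275, Z=-5901154.4432
→ Helmert 7p (PV): X=-1516026.0642, Y=-1830861.0808, Z=-5900694.5279
→ Helmert 7p (PV): X=-1516270.8819, Y=-1831258.6792, Z=-5900446.1802

X=-1516270.8819 m, Y=-1831258.6792 m, Z=-5900446.1802 m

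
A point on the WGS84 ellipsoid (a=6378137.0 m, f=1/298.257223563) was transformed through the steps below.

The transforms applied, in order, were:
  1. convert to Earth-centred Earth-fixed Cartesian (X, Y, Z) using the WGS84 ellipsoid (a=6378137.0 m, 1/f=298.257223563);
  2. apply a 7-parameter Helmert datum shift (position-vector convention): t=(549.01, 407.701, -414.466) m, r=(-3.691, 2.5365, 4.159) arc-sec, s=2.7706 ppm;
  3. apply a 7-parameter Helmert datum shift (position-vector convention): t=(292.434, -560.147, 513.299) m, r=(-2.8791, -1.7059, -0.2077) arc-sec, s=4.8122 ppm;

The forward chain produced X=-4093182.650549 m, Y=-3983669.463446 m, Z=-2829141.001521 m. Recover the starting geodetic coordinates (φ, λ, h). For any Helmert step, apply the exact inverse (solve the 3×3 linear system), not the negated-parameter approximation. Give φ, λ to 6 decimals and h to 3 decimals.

start: X=-4093182.6505, Y=-3983669.4634, Z=-2829141.0015 m
→ Helmert⁻¹: X=-4093474.7778, Y=-3983054.7738, Z=-2829662.4255
→ Helmert⁻¹: X=-4094057.9687, Y=-3983318.2582, Z=-2829361.7460
→ geod (Bowring, a=6378137.000): φ=-26.50384400°, λ=-135.78546800°, h=528.2210 m

φ=-26.503844°, λ=-135.785468°, h=528.221 m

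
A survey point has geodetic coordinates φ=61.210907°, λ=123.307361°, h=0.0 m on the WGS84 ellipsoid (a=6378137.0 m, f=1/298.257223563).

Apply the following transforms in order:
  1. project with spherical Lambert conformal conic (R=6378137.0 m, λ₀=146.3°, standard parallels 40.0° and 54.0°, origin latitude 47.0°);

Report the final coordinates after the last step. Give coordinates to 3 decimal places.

start: φ=61.210907°, λ=123.307361°, h=0.000 m
→ lcc (R=6378137.0, λ₀=146.3°): E=-1247372.3279, N=1772082.9526

E=-1247372.328 m, N=1772082.953 m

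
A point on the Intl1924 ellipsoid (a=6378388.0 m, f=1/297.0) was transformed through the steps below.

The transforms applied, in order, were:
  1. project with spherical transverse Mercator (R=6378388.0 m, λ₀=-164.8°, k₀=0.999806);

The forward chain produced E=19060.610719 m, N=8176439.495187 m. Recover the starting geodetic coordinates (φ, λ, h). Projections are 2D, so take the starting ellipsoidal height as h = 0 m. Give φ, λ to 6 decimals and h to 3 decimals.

φ=73.460705°, λ=-164.198420°, h=0.000 m

start: E=19060.6107, N=8176439.4952 m
→ tm⁻¹: φ=73.46070500°, λ=-164.19842000°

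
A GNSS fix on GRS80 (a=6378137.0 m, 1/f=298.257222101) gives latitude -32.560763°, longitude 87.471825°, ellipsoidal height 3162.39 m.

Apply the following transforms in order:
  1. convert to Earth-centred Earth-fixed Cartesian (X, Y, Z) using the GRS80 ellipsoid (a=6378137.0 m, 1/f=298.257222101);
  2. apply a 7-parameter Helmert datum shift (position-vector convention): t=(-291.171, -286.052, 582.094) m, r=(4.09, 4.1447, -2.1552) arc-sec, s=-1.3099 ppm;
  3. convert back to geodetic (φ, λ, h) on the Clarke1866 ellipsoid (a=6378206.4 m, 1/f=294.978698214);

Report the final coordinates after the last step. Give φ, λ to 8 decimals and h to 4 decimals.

start: φ=-32.560763°, λ=87.471825°, h=3162.390 m
→ ECEF (a=6378137.000, f=1/298.257222101): X=237470.3375, Y=5378273.4841, Z=-3414706.3198
→ Helmert 7p (PV): X=237166.4361, Y=5378045.6156, Z=-3414017.8797
→ geod (Bowring, a=6378206.400): φ=-32.55864494°, λ=87.47494938°, h=2588.0704 m

φ=-32.55864494°, λ=87.47494938°, h=2588.0704 m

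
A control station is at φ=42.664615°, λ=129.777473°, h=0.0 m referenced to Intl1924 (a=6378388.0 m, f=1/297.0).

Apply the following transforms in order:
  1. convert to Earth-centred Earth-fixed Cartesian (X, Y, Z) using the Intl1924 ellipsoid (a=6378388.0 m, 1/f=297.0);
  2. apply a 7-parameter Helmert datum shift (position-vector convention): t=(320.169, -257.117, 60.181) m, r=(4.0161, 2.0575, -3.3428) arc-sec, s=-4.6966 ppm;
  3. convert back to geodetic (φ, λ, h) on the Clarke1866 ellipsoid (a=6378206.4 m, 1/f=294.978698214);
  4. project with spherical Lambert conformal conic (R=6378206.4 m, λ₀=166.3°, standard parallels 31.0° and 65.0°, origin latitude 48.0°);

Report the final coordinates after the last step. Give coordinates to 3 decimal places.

start: φ=42.664615°, λ=129.777473°, h=0.000 m
→ ECEF (a=6378388.000, f=1/297.0): X=-3005495.2282, Y=3610192.7262, Z=4300253.7316
→ Helmert 7p (PV): X=-3005059.5408, Y=3609883.6333, Z=4300393.9881
→ geod (Bowring, a=6378206.400): φ=42.67000780°, λ=129.77580083°, h=-35.7909 m
→ lcc (R=6378206.4, λ₀=166.3°): E=-2764421.7201, N=109799.7344

E=-2764421.720 m, N=109799.734 m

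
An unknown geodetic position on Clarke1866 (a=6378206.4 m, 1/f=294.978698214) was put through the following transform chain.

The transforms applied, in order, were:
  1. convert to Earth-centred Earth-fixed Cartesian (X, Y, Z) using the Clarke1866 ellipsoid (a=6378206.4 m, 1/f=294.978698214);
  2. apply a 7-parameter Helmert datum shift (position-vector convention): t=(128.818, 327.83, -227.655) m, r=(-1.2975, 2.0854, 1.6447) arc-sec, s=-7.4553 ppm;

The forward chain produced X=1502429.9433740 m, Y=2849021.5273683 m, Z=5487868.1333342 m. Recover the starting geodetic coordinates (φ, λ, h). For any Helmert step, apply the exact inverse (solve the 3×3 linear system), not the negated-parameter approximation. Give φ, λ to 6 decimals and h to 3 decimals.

start: X=1502429.9434, Y=2849021.5274, Z=5487868.1333 m
→ Helmert⁻¹: X=1502279.5530, Y=2848668.4335, Z=5488169.8120
→ geod (Bowring, a=6378206.400): φ=59.76464400°, λ=62.19453800°, h=1212.5180 m

φ=59.764644°, λ=62.194538°, h=1212.518 m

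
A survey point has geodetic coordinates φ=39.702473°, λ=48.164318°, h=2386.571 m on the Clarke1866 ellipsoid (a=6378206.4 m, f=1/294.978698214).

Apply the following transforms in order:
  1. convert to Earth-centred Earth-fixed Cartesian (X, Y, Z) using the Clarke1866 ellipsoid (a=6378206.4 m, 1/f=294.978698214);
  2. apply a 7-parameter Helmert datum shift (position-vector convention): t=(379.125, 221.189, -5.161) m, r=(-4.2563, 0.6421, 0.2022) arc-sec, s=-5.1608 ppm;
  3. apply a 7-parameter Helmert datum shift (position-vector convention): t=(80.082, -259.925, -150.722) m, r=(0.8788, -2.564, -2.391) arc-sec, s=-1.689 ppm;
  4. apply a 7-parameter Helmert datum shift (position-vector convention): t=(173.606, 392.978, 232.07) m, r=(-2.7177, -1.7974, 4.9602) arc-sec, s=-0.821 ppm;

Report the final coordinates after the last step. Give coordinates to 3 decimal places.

start: φ=39.702473°, λ=48.164318°, h=2386.571 m
→ ECEF (a=6378206.400, f=1/294.978698214): X=3278848.9408, Y=3662599.9047, Z=4053951.4838
→ Helmert 7p (PV): X=3279220.1737, Y=3662889.0594, Z=4053839.6164
→ Helmert 7p (PV): X=3279286.7852, Y=3662567.6639, Z=4053738.4160
→ Helmert 7p (PV): X=3279334.2981, Y=3663089.9054, Z=4053947.4765

X=3279334.298 m, Y=3663089.905 m, Z=4053947.477 m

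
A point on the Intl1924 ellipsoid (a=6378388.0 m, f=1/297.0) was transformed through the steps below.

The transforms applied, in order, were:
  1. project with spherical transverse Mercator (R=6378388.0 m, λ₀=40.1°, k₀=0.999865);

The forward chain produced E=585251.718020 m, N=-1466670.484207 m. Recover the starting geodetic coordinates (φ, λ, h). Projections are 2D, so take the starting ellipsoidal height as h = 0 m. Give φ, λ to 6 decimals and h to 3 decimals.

start: E=585251.7180, N=-1466670.4842 m
→ tm⁻¹: φ=-13.12030800°, λ=45.49169200°

φ=-13.120308°, λ=45.491692°, h=0.000 m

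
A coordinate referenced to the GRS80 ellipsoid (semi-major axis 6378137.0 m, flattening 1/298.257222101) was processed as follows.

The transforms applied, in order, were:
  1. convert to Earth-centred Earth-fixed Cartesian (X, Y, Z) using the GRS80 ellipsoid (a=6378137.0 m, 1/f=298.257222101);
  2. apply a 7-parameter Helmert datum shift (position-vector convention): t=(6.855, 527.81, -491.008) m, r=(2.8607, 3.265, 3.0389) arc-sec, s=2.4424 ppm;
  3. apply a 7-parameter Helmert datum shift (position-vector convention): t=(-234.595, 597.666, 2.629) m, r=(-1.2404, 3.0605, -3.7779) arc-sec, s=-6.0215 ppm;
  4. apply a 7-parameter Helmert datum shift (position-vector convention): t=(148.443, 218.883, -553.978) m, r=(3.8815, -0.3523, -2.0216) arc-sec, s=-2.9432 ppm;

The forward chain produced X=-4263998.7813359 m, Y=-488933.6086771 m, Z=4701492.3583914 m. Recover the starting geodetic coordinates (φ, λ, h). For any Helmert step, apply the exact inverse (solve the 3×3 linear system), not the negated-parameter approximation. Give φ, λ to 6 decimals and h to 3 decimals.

φ=47.803310°, λ=-173.441873°, h=324.153 m

start: X=-4263998.7813, Y=-488933.6087, Z=4701492.3584 m
→ Helmert⁻¹: X=-4264146.9497, Y=-489107.2403, Z=4702076.6627
→ Helmert⁻¹: X=-4263998.8262, Y=-489814.2299, Z=4702036.1338
→ Helmert⁻¹: X=-4264076.9251, Y=-490212.8010, Z=4702454.9584
→ geod (Bowring, a=6378137.000): φ=47.80331000°, λ=-173.44187300°, h=324.1530 m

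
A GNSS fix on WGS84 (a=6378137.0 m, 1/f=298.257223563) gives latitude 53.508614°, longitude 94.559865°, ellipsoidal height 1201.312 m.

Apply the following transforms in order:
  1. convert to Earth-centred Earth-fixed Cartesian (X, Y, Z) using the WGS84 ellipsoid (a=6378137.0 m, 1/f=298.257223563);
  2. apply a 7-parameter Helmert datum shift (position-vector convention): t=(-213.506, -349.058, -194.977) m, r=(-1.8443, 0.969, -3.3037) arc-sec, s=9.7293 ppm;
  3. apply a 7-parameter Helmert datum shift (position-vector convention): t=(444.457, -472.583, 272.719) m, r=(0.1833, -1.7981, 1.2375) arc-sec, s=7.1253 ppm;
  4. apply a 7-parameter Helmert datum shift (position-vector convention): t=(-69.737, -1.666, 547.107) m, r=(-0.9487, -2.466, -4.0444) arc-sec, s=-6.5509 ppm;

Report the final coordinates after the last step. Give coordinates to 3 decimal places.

start: φ=53.508614°, λ=94.559865°, h=1201.312 m
→ ECEF (a=6378137.000, f=1/298.257223563): X=-302264.5353, Y=3790003.2704, Z=5105373.4472
→ Helmert 7p (PV): X=-302396.2934, Y=3789741.5776, Z=5105195.6736
→ Helmert 7p (PV): X=-302021.2326, Y=3789289.6465, Z=5105505.5003
→ Helmert 7p (PV): X=-302075.7304, Y=3789292.5615, Z=5105998.1224

X=-302075.730 m, Y=3789292.561 m, Z=5105998.122 m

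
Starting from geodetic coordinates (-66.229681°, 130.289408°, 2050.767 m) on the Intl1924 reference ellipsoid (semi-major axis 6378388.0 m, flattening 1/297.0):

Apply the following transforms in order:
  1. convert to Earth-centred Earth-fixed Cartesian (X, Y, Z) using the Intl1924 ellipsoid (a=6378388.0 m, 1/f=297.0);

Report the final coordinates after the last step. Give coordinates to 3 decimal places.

X=-1667733.085 m, Y=1967260.495 m, Z=-5816327.058 m

start: φ=-66.229681°, λ=130.289408°, h=2050.767 m
→ ECEF (a=6378388.000, f=1/297.0): X=-1667733.0854, Y=1967260.4947, Z=-5816327.0582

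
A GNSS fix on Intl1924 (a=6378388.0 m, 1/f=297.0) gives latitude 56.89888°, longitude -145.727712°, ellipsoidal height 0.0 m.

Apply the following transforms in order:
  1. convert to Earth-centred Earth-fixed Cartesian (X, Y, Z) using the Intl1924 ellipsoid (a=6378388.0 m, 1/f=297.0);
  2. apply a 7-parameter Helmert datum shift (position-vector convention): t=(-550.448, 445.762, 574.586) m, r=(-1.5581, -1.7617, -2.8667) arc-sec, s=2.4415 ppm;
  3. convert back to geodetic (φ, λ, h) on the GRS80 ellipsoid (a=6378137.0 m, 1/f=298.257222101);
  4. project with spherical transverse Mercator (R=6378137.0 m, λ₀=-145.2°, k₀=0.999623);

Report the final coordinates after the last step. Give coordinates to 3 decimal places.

start: φ=56.898880°, λ=-145.727712°, h=0.000 m
→ ECEF (a=6378388.000, f=1/297.0): X=-2885356.5301, Y=-1966212.5063, Z=5319869.6861
→ Helmert 7p (PV): X=-2885986.7864, Y=-1965691.2578, Z=5320447.4693
→ geod (Bowring, a=6378137.000): φ=56.89925122°, λ=-145.74060350°, h=795.1392 m
→ tm (R=6378137.0, λ₀=-145.2°): E=-32852.3280, N=6331737.5909

E=-32852.328 m, N=6331737.591 m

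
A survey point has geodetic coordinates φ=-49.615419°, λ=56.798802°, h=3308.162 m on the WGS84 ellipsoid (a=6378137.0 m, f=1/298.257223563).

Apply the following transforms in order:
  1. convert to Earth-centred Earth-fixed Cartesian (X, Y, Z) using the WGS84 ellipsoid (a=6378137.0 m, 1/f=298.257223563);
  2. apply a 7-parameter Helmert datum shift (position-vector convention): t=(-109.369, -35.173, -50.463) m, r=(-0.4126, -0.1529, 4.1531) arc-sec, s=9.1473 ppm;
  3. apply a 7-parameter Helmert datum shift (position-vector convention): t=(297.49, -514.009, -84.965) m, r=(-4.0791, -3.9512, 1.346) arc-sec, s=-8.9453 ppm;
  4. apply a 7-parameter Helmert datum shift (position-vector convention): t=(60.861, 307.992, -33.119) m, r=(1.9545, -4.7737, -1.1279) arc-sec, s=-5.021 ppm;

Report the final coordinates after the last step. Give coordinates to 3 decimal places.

start: φ=-49.615419°, λ=56.798802°, h=3308.162 m
→ ECEF (a=6378137.000, f=1/298.257223563): X=2268453.1450, Y=3466401.5725, Z=-4837703.8014
→ Helmert 7p (PV): X=2268298.3164, Y=3466434.1058, Z=-4837803.7688
→ Helmert 7p (PV): X=2268645.5674, Y=3465808.2186, Z=-4837870.5588
→ Helmert 7p (PV): X=2268825.9541, Y=3466132.2453, Z=-4837794.0419

X=2268825.954 m, Y=3466132.245 m, Z=-4837794.042 m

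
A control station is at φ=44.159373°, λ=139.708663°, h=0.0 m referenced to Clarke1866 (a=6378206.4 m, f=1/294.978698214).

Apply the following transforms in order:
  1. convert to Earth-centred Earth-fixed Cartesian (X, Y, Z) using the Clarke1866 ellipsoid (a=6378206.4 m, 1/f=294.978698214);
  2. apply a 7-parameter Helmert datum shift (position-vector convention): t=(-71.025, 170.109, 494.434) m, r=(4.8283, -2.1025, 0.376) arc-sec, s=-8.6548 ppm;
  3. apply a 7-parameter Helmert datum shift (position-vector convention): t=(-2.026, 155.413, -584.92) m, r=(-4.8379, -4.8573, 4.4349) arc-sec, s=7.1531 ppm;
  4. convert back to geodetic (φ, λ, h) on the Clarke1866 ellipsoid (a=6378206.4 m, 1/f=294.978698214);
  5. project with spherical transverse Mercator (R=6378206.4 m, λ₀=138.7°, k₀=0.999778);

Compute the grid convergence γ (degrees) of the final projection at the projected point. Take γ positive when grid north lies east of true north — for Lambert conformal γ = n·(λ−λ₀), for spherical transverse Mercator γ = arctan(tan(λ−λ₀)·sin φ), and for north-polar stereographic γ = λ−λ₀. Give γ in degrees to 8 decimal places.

start: φ=44.159373°, λ=139.708663°, h=0.000 m
→ ECEF (a=6378206.400, f=1/294.978698214): X=-3495978.3198, Y=2963896.5916, Z=4420610.4017
→ Helmert 7p (PV): X=-3496069.5504, Y=2963931.1980, Z=4421100.3203
→ Helmert 7p (PV): X=-3496264.4247, Y=2964136.3395, Z=4420395.1770
→ geod (Bowring, a=6378206.400): φ=44.15564318°, λ=139.70868981°, h=117.8615 m
→ into tm (λ₀=138.7°): φ=44.15564318°, λ−λ₀=1.00868981°
convergence γ = 0.70270066°

0.70270066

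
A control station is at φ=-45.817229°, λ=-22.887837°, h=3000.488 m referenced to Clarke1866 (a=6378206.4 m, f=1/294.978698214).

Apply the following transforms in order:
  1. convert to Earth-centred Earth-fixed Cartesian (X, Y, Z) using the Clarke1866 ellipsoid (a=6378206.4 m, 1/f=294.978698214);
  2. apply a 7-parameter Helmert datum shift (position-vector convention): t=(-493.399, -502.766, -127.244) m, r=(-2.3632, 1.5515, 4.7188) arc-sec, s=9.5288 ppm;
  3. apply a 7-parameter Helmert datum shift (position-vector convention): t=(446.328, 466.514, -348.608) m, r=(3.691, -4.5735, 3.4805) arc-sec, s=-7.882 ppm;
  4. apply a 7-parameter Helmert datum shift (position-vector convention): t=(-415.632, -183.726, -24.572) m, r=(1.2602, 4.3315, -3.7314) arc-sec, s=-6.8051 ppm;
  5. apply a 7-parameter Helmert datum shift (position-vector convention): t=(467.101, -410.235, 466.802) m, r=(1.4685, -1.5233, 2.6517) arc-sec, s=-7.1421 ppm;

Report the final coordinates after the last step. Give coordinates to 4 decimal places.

X=4104392.5340 m, Y=-1733106.5080 m, Z=-4553067.9101 m

start: φ=-45.817229°, λ=-22.887837°, h=3000.488 m
→ ECEF (a=6378206.400, f=1/294.978698214): X=4104374.0776, Y=-1732728.8171, Z=-4553060.4548
→ Helmert 7p (PV): X=4103925.1811, Y=-1733206.3611, Z=-4553242.1046
→ Helmert 7p (PV): X=4104469.3658, Y=-1732575.4599, Z=-4553494.8431
→ Helmert 7p (PV): X=4103898.8384, Y=-1732793.8263, Z=-4553585.2055
→ Helmert 7p (PV): X=4104392.5340, Y=-1733106.5080, Z=-4553067.9101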